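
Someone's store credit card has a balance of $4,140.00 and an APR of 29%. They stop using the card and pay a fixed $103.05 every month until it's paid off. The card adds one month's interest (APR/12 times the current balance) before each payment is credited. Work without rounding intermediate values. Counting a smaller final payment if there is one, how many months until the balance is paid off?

Monthly rate r = 29%/12 = 2.41667% = 0.0241667.
Recurrence: B ← B·(1+r) − $103.05.
Month 1: interest $100.05; balance after payment $4,137.00.
Month 2: interest $99.98; balance after payment $4,133.93.
Closed form: n = −ln(1 − rB₀/P)/ln(1+r) = −ln(0.029112)/ln(1.02417) ≈ 148.103, so the balance reaches zero during payment 149.

149 payments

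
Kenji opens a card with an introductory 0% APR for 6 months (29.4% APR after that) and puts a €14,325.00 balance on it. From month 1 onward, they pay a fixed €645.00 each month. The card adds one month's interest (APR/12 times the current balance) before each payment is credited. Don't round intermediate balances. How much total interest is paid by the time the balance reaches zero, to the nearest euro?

Promo months 1–6 at r₀ = 0%/12 = 0; months 7+ at r₁ = 29.4%/12 = 0.0245.
After month 6 (no interest yet): B = €14,325.00 − 6·€645.00 = €10,455.00.
Then at r₁ with €645.00/mo: n₂ = −ln(1 − r₁·B/P)/ln(1+r₁) ≈ 20.91 → 21 more payments.
Total paid = 26·€645.00 + €585.75 = €17,355.75; interest = €17,355.75 − €14,325.00 = €3,030.75.

€3,031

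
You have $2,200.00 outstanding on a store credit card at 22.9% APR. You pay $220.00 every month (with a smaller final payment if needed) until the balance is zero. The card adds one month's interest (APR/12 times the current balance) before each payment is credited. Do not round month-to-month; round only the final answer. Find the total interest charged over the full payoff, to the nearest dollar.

Monthly rate r = 22.9%/12 = 1.90833% = 0.0190833.
Payoff takes n = ⌈−ln(1 − rB₀/P)/ln(1+r)⌉ = ⌈11.202⌉ = 12 payments; the last is $44.69.
Total paid = 11·$220.00 + $44.69 = $2,464.69.
Total interest = total paid − principal = $2,464.69 − $2,200.00 = $264.69.

$265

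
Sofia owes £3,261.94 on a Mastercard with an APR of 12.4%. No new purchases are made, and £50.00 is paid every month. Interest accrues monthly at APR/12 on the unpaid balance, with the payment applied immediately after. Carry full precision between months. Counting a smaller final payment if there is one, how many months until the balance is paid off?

110 months

Monthly rate r = 12.4%/12 = 1.03333% = 0.0103333.
Recurrence: B ← B·(1+r) − £50.00.
Month 1: interest £33.71; balance after payment £3,245.65.
Month 2: interest £33.54; balance after payment £3,229.19.
Closed form: n = −ln(1 − rB₀/P)/ln(1+r) = −ln(0.32587)/ln(1.01033) ≈ 109.070, so the balance reaches zero during payment 110.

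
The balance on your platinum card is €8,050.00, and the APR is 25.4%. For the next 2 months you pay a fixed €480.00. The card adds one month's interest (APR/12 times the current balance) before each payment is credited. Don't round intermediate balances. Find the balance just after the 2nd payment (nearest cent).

Monthly rate r = 25.4%/12 = 2.11667% = 0.0211667.
Each month: B ← B·(1+r) − €480.00.
Month 1: interest €170.39; balance after payment €7,740.39.
Month 2: interest €163.84; balance after payment €7,424.23.

€7,424.23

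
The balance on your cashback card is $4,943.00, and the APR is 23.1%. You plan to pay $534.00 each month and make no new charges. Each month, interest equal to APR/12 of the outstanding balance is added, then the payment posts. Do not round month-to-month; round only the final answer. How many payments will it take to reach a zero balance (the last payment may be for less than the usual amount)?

11 months

Monthly rate r = 23.1%/12 = 1.925% = 0.01925.
Recurrence: B ← B·(1+r) − $534.00.
Month 1: interest $95.15; balance after payment $4,504.15.
Month 2: interest $86.70; balance after payment $4,056.86.
Closed form: n = −ln(1 − rB₀/P)/ln(1+r) = −ln(0.82181)/ln(1.01925) ≈ 10.292, so the balance reaches zero during payment 11.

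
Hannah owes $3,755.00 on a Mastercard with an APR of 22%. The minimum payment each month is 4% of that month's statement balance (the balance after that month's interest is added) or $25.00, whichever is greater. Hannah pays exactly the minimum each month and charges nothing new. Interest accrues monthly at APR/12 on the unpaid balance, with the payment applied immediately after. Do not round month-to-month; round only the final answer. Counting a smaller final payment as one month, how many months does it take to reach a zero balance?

Monthly rate r = 22%/12 = 1.83333% = 0.0183333.
While 4% of the post-interest balance exceeds $25.00, each month B ← (B·(1+r))·(1 − 0.04), i.e. B shrinks by the factor (1+r)·0.96 = 0.9776.
This holds for months 1–80. Entering month 81 the balance is $613.06; 4% of the post-interest balance is now below $25.00, so the flat $25.00 minimum applies from here.
From month 81 a fixed $25.00 at rate r clears $613.06 in 33 more payments. Total: 80 + 33 = 113 months.

113 months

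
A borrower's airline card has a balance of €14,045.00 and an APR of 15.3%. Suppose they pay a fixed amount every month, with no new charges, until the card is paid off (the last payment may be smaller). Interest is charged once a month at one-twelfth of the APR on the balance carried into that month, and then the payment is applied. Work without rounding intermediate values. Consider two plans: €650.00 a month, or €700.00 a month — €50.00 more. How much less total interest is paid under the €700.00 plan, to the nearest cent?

Monthly rate r = 15.3%/12 = 1.275% = 0.01275.
At €650.00/mo: n = ⌈−ln(1 − rB₀/P)/ln(1+r)⌉ = 26 payments (last €285.03); total interest = total paid − €14,045.00 = €2,490.03.
At €700.00/mo: 24 payments (last €226.15); total interest €2,281.15.
Interest saved = €2,490.03 − €2,281.15 = €208.88.

€208.88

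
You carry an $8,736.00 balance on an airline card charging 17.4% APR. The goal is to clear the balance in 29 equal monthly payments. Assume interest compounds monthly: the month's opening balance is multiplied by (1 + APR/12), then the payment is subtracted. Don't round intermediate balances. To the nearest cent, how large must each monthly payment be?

Monthly rate r = 17.4%/12 = 1.45% = 0.0145.
Level-payment amortization: P = B₀·r / (1 − (1+r)^(−n)) = 8736.00·0.0145 / (1 − 1.0145^(−29)).
Denominator 1 − (1+r)^(−29) = 0.341295682.
P = 126.672 / 0.341295682 ≈ 371.15.

$371.15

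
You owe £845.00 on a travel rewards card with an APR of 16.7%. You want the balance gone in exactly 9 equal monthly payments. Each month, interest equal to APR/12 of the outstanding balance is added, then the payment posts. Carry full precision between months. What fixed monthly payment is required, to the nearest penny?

£100.54

Monthly rate r = 16.7%/12 = 1.39167% = 0.0139167.
Level-payment amortization: P = B₀·r / (1 − (1+r)^(−n)) = 845.00·0.0139167 / (1 − 1.01392^(−9)).
Denominator 1 − (1+r)^(−9) = 0.116961494.
P = 11.7596 / 0.116961494 ≈ 100.54.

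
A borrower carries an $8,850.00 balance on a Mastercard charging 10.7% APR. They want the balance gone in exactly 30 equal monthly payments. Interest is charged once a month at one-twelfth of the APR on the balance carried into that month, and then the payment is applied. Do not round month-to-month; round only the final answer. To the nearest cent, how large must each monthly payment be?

$337.52

Monthly rate r = 10.7%/12 = 0.891667% = 0.00891667.
Level-payment amortization: P = B₀·r / (1 − (1+r)^(−n)) = 8850.00·0.00891667 / (1 − 1.00892^(−30)).
Denominator 1 − (1+r)^(−30) = 0.233801832.
P = 78.9125 / 0.233801832 ≈ 337.52.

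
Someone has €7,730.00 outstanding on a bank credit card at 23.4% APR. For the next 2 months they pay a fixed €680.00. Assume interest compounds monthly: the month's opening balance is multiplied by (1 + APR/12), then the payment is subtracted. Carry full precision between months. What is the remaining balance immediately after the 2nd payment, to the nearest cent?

Monthly rate r = 23.4%/12 = 1.95% = 0.0195.
Each month: B ← B·(1+r) − €680.00.
Month 1: interest €150.74; balance after payment €7,200.73.
Month 2: interest €140.41; balance after payment €6,661.15.

€6,661.15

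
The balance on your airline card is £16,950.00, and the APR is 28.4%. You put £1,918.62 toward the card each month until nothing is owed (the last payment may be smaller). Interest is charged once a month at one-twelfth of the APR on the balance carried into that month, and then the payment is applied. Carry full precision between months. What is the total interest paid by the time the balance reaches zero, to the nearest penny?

Monthly rate r = 28.4%/12 = 2.36667% = 0.0236667.
Payoff takes n = ⌈−ln(1 − rB₀/P)/ln(1+r)⌉ = ⌈10.028⌉ = 11 payments; the last is £54.10.
Total paid = 10·£1,918.62 + £54.10 = £19,240.30.
Total interest = total paid − principal = £19,240.30 − £16,950.00 = £2,290.30.

£2,290.30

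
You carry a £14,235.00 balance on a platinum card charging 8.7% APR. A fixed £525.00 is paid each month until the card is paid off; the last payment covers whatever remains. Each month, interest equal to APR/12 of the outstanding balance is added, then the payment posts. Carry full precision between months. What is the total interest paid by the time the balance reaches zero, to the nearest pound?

Monthly rate r = 8.7%/12 = 0.725% = 0.00725.
Payoff takes n = ⌈−ln(1 − rB₀/P)/ln(1+r)⌉ = ⌈30.299⌉ = 31 payments; the last is £157.42.
Total paid = 30·£525.00 + £157.42 = £15,907.42.
Total interest = total paid − principal = £15,907.42 − £14,235.00 = £1,672.42.

£1,672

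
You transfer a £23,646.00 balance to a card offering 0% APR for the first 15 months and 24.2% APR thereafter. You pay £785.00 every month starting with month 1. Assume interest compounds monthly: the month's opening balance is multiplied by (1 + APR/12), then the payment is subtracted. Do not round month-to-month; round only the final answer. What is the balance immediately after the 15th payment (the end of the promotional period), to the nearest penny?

£11,871.00

Promo months 1–15 at r₀ = 0%/12 = 0; months 16+ at r₁ = 24.2%/12 = 0.0201667.
After month 15 (no interest yet): B = £23,646.00 − 15·£785.00 = £11,871.00.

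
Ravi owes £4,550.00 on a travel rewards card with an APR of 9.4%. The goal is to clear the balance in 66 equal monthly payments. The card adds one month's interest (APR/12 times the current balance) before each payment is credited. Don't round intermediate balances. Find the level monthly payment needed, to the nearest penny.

£88.55

Monthly rate r = 9.4%/12 = 0.783333% = 0.00783333.
Level-payment amortization: P = B₀·r / (1 − (1+r)^(−n)) = 4550.00·0.00783333 / (1 − 1.00783^(−66)).
Denominator 1 − (1+r)^(−66) = 0.402490799.
P = 35.6417 / 0.402490799 ≈ 88.55.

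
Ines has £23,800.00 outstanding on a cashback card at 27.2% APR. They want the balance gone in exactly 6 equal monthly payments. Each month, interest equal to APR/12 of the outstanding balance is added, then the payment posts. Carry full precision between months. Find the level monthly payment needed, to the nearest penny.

Monthly rate r = 27.2%/12 = 2.26667% = 0.0226667.
Level-payment amortization: P = B₀·r / (1 − (1+r)^(−n)) = 23800.00·0.0226667 / (1 − 1.02267^(−6)).
Denominator 1 − (1+r)^(−6) = 0.125831009.
P = 539.467 / 0.125831009 ≈ 4287.23.

£4,287.23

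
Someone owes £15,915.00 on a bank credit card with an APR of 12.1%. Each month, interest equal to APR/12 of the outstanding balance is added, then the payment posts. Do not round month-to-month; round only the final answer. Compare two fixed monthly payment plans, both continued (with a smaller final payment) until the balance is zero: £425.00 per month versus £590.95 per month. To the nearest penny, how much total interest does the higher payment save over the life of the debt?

£1,422.78

Monthly rate r = 12.1%/12 = 1.00833% = 0.0100833.
At £425.00/mo: n = ⌈−ln(1 − rB₀/P)/ln(1+r)⌉ = 48 payments (last £111.18); total interest = total paid − £15,915.00 = £4,171.18.
At £590.95/mo: 32 payments (last £343.95); total interest £2,748.40.
Interest saved = £4,171.18 − £2,748.40 = £1,422.78.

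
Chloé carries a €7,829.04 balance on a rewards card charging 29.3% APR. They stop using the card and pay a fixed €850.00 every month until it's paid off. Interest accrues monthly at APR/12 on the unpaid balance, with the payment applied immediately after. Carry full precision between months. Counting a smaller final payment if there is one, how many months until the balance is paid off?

11 months

Monthly rate r = 29.3%/12 = 2.44167% = 0.0244167.
Recurrence: B ← B·(1+r) − €850.00.
Month 1: interest €191.16; balance after payment €7,170.20.
Month 2: interest €175.07; balance after payment €6,495.27.
Closed form: n = −ln(1 − rB₀/P)/ln(1+r) = −ln(0.77511)/ln(1.02442) ≈ 10.560, so the balance reaches zero during payment 11.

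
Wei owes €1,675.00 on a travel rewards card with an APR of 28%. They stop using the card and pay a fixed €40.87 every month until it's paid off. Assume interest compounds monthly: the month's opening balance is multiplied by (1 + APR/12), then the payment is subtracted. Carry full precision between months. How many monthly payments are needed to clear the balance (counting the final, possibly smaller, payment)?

136 payments

Monthly rate r = 28%/12 = 2.33333% = 0.0233333.
Recurrence: B ← B·(1+r) − €40.87.
Month 1: interest €39.08; balance after payment €1,673.21.
Month 2: interest €39.04; balance after payment €1,671.38.
Closed form: n = −ln(1 − rB₀/P)/ln(1+r) = −ln(0.043716)/ln(1.02333) ≈ 135.704, so the balance reaches zero during payment 136.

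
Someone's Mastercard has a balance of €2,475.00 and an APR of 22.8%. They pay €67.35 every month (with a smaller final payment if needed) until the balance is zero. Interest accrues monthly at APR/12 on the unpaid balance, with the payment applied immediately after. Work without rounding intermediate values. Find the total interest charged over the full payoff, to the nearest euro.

€1,812

Monthly rate r = 22.8%/12 = 1.9% = 0.019.
Payoff takes n = ⌈−ln(1 − rB₀/P)/ln(1+r)⌉ = ⌈63.652⌉ = 64 payments; the last is €44.09.
Total paid = 63·€67.35 + €44.09 = €4,287.14.
Total interest = total paid − principal = €4,287.14 − €2,475.00 = €1,812.14.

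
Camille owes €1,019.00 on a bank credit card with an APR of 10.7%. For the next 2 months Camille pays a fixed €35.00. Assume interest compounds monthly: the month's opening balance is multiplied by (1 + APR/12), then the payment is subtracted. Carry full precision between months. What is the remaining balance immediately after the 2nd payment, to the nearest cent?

Monthly rate r = 10.7%/12 = 0.891667% = 0.00891667.
Each month: B ← B·(1+r) − €35.00.
Month 1: interest €9.09; balance after payment €993.09.
Month 2: interest €8.86; balance after payment €966.94.

€966.94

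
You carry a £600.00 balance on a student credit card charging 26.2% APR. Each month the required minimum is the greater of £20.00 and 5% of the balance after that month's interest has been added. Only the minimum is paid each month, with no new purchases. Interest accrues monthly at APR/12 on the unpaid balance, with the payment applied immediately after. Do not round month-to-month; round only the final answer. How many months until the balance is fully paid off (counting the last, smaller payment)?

Monthly rate r = 26.2%/12 = 2.18333% = 0.0218333.
While 5% of the post-interest balance exceeds £20.00, each month B ← (B·(1+r))·(1 − 0.05), i.e. B shrinks by the factor (1+r)·0.95 = 0.97074.
This holds for months 1–15. Entering month 16 the balance is £384.33; 5% of the post-interest balance is now below £20.00, so the flat £20.00 minimum applies from here.
From month 16 a fixed £20.00 at rate r clears £384.33 in 26 more payments. Total: 15 + 26 = 41 months.

41 months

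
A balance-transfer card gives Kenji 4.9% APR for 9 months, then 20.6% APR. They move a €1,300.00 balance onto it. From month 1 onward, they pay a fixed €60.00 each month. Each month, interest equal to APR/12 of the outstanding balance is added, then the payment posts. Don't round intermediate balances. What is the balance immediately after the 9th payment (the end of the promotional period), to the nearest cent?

Promo months 1–9 at r₀ = 4.9%/12 = 0.00408333; months 10+ at r₁ = 20.6%/12 = 0.0171667.
After month 9: iterate B ← B·(1+r₀) − €60.00 for 9 months → €799.66.

€799.66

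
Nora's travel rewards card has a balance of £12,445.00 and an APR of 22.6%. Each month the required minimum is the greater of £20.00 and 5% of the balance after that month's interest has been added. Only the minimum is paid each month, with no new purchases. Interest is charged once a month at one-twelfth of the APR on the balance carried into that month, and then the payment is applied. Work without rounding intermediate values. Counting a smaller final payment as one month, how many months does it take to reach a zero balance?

Monthly rate r = 22.6%/12 = 1.88333% = 0.0188333.
While 5% of the post-interest balance exceeds £20.00, each month B ← (B·(1+r))·(1 − 0.05), i.e. B shrinks by the factor (1+r)·0.95 = 0.96789.
This holds for months 1–106. Entering month 107 the balance is £391.41; 5% of the post-interest balance is now below £20.00, so the flat £20.00 minimum applies from here.
From month 107 a fixed £20.00 at rate r clears £391.41 in 25 more payments. Total: 106 + 25 = 131 months.

131 months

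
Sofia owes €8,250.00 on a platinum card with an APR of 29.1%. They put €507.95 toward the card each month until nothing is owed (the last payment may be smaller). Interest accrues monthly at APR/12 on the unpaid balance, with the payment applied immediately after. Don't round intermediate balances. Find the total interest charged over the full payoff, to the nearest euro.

€2,364

Monthly rate r = 29.1%/12 = 2.425% = 0.02425.
Payoff takes n = ⌈−ln(1 − rB₀/P)/ln(1+r)⌉ = ⌈20.895⌉ = 21 payments; the last is €455.00.
Total paid = 20·€507.95 + €455.00 = €10,614.00.
Total interest = total paid − principal = €10,614.00 − €8,250.00 = €2,364.00.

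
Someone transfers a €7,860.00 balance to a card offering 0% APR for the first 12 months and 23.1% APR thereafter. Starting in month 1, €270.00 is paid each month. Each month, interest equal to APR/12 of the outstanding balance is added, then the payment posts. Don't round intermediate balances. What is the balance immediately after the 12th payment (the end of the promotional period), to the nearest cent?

Promo months 1–12 at r₀ = 0%/12 = 0; months 13+ at r₁ = 23.1%/12 = 0.01925.
After month 12 (no interest yet): B = €7,860.00 − 12·€270.00 = €4,620.00.

€4,620.00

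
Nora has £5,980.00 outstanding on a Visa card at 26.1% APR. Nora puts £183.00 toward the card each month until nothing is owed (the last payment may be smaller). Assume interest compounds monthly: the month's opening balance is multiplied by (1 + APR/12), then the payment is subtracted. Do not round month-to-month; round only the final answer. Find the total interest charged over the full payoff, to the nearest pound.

£4,570

Monthly rate r = 26.1%/12 = 2.175% = 0.02175.
Payoff takes n = ⌈−ln(1 − rB₀/P)/ln(1+r)⌉ = ⌈57.649⌉ = 58 payments; the last is £119.19.
Total paid = 57·£183.00 + £119.19 = £10,550.19.
Total interest = total paid − principal = £10,550.19 − £5,980.00 = £4,570.19.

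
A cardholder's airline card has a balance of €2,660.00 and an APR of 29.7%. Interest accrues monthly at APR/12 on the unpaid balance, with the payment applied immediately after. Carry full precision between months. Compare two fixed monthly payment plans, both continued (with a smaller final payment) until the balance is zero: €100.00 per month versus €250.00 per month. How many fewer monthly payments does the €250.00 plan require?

Monthly rate r = 29.7%/12 = 2.475% = 0.02475.
At €100.00/mo: n = ⌈−ln(1 − rB₀/P)/ln(1+r)⌉ = 44 payments (last €92.83); total interest = total paid − €2,660.00 = €1,732.83.
At €250.00/mo: 13 payments (last €125.97); total interest €465.97.
Payments saved = 44 − 13 = 31.

31 fewer payments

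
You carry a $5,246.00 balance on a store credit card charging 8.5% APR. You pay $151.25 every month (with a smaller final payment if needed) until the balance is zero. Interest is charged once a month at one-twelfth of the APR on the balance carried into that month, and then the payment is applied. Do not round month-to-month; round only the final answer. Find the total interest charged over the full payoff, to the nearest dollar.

Monthly rate r = 8.5%/12 = 0.708333% = 0.00708333.
Payoff takes n = ⌈−ln(1 − rB₀/P)/ln(1+r)⌉ = ⌈39.944⌉ = 40 payments; the last is $142.81.
Total paid = 39·$151.25 + $142.81 = $6,041.56.
Total interest = total paid − principal = $6,041.56 − $5,246.00 = $795.56.

$796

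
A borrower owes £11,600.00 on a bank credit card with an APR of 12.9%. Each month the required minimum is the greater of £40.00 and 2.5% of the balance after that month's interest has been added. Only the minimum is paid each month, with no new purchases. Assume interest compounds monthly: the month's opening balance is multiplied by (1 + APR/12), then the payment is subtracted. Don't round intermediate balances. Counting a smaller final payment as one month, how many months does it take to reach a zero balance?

Monthly rate r = 12.9%/12 = 1.075% = 0.01075.
While 2.5% of the post-interest balance exceeds £40.00, each month B ← (B·(1+r))·(1 − 0.025), i.e. B shrinks by the factor (1+r)·0.975 = 0.98548.
This holds for months 1–137. Entering month 138 the balance is £1,564.17; 2.5% of the post-interest balance is now below £40.00, so the flat £40.00 minimum applies from here.
From month 138 a fixed £40.00 at rate r clears £1,564.17 in 52 more payments. Total: 137 + 52 = 189 months.

189 months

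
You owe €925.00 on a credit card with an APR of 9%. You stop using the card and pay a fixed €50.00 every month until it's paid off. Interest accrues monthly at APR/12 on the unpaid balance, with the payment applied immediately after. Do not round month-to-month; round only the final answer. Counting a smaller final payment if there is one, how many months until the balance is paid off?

20 payments

Monthly rate r = 9%/12 = 0.75% = 0.0075.
Recurrence: B ← B·(1+r) − €50.00.
Month 1: interest €6.94; balance after payment €881.94.
Month 2: interest €6.61; balance after payment €838.55.
Closed form: n = −ln(1 − rB₀/P)/ln(1+r) = −ln(0.86125)/ln(1.0075) ≈ 19.991, so the balance reaches zero during payment 20.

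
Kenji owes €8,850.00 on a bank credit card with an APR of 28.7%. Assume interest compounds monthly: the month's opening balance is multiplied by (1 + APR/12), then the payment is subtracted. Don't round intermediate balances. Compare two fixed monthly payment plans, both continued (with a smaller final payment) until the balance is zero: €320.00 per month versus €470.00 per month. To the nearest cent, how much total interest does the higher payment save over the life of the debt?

Monthly rate r = 28.7%/12 = 2.39167% = 0.0239167.
At €320.00/mo: n = ⌈−ln(1 − rB₀/P)/ln(1+r)⌉ = 46 payments (last €264.40); total interest = total paid − €8,850.00 = €5,814.40.
At €470.00/mo: 26 payments (last €152.09); total interest €3,052.09.
Interest saved = €5,814.40 − €3,052.09 = €2,762.31.

€2,762.31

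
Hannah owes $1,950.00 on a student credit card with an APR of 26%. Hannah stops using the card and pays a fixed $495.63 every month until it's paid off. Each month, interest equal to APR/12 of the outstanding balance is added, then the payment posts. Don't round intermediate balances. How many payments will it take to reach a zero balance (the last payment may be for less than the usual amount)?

Monthly rate r = 26%/12 = 2.16667% = 0.0216667.
Recurrence: B ← B·(1+r) − $495.63.
Month 1: interest $42.25; balance after payment $1,496.62.
Month 2: interest $32.43; balance after payment $1,033.42.
Month 3: interest $22.39; balance after payment $560.18.
Month 4: interest $12.14; balance after payment $76.68.
Month 5: interest $1.66; balance after payment $0.00.

5 payments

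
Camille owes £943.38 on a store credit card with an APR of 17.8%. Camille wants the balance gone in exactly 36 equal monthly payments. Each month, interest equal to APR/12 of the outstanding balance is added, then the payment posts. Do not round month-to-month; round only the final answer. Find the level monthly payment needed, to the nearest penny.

£34.01

Monthly rate r = 17.8%/12 = 1.48333% = 0.0148333.
Level-payment amortization: P = B₀·r / (1 − (1+r)^(−n)) = 943.38·0.0148333 / (1 − 1.01483^(−36)).
Denominator 1 − (1+r)^(−36) = 0.411441078.
P = 13.9935 / 0.411441078 ≈ 34.01.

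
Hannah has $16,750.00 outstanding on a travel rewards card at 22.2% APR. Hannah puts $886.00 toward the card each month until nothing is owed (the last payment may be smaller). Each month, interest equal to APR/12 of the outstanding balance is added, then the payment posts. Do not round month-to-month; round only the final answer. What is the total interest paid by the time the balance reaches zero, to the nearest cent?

Monthly rate r = 22.2%/12 = 1.85% = 0.0185.
Payoff takes n = ⌈−ln(1 − rB₀/P)/ln(1+r)⌉ = ⌈23.479⌉ = 24 payments; the last is $426.41.
Total paid = 23·$886.00 + $426.41 = $20,804.41.
Total interest = total paid − principal = $20,804.41 − $16,750.00 = $4,054.41.

$4,054.41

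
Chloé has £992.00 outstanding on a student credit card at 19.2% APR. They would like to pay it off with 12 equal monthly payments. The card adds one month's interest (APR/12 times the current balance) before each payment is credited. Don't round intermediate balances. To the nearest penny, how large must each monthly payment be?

Monthly rate r = 19.2%/12 = 1.6% = 0.016.
Level-payment amortization: P = B₀·r / (1 − (1+r)^(−n)) = 992.00·0.016 / (1 − 1.016^(−12)).
Denominator 1 − (1+r)^(−12) = 0.173437868.
P = 15.872 / 0.173437868 ≈ 91.51.

£91.51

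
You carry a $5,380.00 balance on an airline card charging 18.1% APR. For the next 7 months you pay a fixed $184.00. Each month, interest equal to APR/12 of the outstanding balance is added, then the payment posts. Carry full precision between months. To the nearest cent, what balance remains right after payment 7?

$4,626.63

Monthly rate r = 18.1%/12 = 1.50833% = 0.0150833.
Each month: B ← B·(1+r) − $184.00.
Month 1: interest $81.15; balance after payment $5,277.15.
Month 2: interest $79.60; balance after payment $5,172.75.
Month 3: interest $78.02; balance after payment $5,066.77.
Month 4: interest $76.42; balance after payment $4,959.19.
Month 5: interest $74.80; balance after payment $4,849.99.
Month 6: interest $73.15; balance after payment $4,739.15.
Month 7: interest $71.48; balance after payment $4,626.63.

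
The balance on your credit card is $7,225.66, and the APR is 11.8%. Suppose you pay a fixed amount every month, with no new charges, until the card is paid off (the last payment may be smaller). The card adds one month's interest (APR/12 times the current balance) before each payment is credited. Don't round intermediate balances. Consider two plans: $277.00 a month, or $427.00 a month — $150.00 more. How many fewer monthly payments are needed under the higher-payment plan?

12 fewer payments

Monthly rate r = 11.8%/12 = 0.983333% = 0.00983333.
At $277.00/mo: n = ⌈−ln(1 − rB₀/P)/ln(1+r)⌉ = 31 payments (last $80.57); total interest = total paid − $7,225.66 = $1,164.91.
At $427.00/mo: 19 payments (last $256.43); total interest $716.77.
Payments saved = 31 − 19 = 12.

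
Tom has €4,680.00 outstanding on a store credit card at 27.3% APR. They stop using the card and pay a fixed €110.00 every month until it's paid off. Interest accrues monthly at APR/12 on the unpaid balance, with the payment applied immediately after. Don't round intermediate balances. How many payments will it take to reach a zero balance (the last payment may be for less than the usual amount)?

Monthly rate r = 27.3%/12 = 2.275% = 0.02275.
Recurrence: B ← B·(1+r) − €110.00.
Month 1: interest €106.47; balance after payment €4,676.47.
Month 2: interest €106.39; balance after payment €4,672.86.
Closed form: n = −ln(1 − rB₀/P)/ln(1+r) = −ln(0.032091)/ln(1.02275) ≈ 152.886, so the balance reaches zero during payment 153.

153 payments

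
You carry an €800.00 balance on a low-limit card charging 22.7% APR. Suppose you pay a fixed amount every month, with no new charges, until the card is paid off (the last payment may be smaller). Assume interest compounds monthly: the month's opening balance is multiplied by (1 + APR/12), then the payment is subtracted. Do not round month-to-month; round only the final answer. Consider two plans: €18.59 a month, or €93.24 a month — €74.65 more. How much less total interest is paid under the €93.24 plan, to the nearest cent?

€787.51

Monthly rate r = 22.7%/12 = 1.89167% = 0.0189167.
At €18.59/mo: n = ⌈−ln(1 − rB₀/P)/ln(1+r)⌉ = 90 payments (last €14.38); total interest = total paid − €800.00 = €868.89.
At €93.24/mo: 10 payments (last €42.22); total interest €81.38.
Interest saved = €868.89 − €81.38 = €787.51.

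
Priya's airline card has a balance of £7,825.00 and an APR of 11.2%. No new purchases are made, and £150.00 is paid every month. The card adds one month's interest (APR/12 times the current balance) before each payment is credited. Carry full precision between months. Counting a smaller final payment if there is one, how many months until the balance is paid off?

72 payments

Monthly rate r = 11.2%/12 = 0.933333% = 0.00933333.
Recurrence: B ← B·(1+r) − £150.00.
Month 1: interest £73.03; balance after payment £7,748.03.
Month 2: interest £72.31; balance after payment £7,670.35.
Closed form: n = −ln(1 − rB₀/P)/ln(1+r) = −ln(0.51311)/ln(1.00933) ≈ 71.826, so the balance reaches zero during payment 72.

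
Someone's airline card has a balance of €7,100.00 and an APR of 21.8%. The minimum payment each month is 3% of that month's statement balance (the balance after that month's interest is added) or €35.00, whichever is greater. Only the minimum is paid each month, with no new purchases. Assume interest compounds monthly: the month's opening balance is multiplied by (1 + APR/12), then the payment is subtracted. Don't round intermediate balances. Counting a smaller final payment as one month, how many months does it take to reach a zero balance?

197 months

Monthly rate r = 21.8%/12 = 1.81667% = 0.0181667.
While 3% of the post-interest balance exceeds €35.00, each month B ← (B·(1+r))·(1 − 0.03), i.e. B shrinks by the factor (1+r)·0.97 = 0.98762.
This holds for months 1–147. Entering month 148 the balance is €1,137.83; 3% of the post-interest balance is now below €35.00, so the flat €35.00 minimum applies from here.
From month 148 a fixed €35.00 at rate r clears €1,137.83 in 50 more payments. Total: 147 + 50 = 197 months.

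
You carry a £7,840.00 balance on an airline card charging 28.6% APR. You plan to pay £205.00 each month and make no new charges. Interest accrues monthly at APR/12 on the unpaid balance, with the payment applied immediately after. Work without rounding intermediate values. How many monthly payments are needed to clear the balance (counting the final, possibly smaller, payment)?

103 payments

Monthly rate r = 28.6%/12 = 2.38333% = 0.0238333.
Recurrence: B ← B·(1+r) − £205.00.
Month 1: interest £186.85; balance after payment £7,821.85.
Month 2: interest £186.42; balance after payment £7,803.27.
Closed form: n = −ln(1 − rB₀/P)/ln(1+r) = −ln(0.08852)/ln(1.02383) ≈ 102.936, so the balance reaches zero during payment 103.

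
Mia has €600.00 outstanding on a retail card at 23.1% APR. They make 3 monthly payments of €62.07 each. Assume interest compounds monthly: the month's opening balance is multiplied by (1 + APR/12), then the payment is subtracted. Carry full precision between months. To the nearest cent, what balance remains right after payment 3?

Monthly rate r = 23.1%/12 = 1.925% = 0.01925.
Each month: B ← B·(1+r) − €62.07.
Month 1: interest €11.55; balance after payment €549.48.
Month 2: interest €10.58; balance after payment €497.99.
Month 3: interest €9.59; balance after payment €445.50.

€445.50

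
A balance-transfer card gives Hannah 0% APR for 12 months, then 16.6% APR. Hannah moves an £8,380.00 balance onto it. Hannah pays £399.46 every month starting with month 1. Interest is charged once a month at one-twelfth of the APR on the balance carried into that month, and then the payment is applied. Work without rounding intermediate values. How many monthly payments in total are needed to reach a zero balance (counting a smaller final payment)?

Promo months 1–12 at r₀ = 0%/12 = 0; months 13+ at r₁ = 16.6%/12 = 0.0138333.
After month 12 (no interest yet): B = £8,380.00 − 12·£399.46 = £3,586.48.
Then at r₁ with £399.46/mo: n₂ = −ln(1 − r₁·B/P)/ln(1+r₁) ≈ 9.65 → 10 more payments.

22 months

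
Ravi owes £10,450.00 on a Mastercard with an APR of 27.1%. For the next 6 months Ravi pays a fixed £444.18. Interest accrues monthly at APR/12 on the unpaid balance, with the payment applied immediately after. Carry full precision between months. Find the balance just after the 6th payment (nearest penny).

Monthly rate r = 27.1%/12 = 2.25833% = 0.0225833.
Each month: B ← B·(1+r) − £444.18.
Month 1: interest £236.00; balance after payment £10,241.82.
Month 2: interest £231.29; balance after payment £10,028.93.
Month 3: interest £226.49; balance after payment £9,811.24.
Month 4: interest £221.57; balance after payment £9,588.63.
Month 5: interest £216.54; balance after payment £9,360.99.
Month 6: interest £211.40; balance after payment £9,128.21.

£9,128.21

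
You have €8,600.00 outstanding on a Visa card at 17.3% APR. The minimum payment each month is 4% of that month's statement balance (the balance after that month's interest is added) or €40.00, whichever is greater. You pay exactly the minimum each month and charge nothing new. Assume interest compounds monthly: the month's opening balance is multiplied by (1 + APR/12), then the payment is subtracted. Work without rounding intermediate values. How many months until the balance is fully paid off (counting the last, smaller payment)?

Monthly rate r = 17.3%/12 = 1.44167% = 0.0144167.
While 4% of the post-interest balance exceeds €40.00, each month B ← (B·(1+r))·(1 − 0.04), i.e. B shrinks by the factor (1+r)·0.96 = 0.97384.
This holds for months 1–82. Entering month 83 the balance is €978.32; 4% of the post-interest balance is now below €40.00, so the flat €40.00 minimum applies from here.
From month 83 a fixed €40.00 at rate r clears €978.32 in 31 more payments. Total: 82 + 31 = 113 months.

113 months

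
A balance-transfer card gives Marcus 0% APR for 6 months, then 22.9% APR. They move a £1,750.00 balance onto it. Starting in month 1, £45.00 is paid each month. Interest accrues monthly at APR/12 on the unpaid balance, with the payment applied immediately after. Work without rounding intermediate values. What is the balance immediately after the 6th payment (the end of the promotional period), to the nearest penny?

Promo months 1–6 at r₀ = 0%/12 = 0; months 7+ at r₁ = 22.9%/12 = 0.0190833.
After month 6 (no interest yet): B = £1,750.00 − 6·£45.00 = £1,480.00.

£1,480.00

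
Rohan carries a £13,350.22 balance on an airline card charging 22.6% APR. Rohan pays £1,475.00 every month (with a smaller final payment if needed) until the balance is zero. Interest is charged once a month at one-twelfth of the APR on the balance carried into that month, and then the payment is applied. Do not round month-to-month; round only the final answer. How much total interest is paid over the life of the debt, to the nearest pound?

£1,424

Monthly rate r = 22.6%/12 = 1.88333% = 0.0188333.
Payoff takes n = ⌈−ln(1 − rB₀/P)/ln(1+r)⌉ = ⌈10.016⌉ = 11 payments; the last is £24.15.
Total paid = 10·£1,475.00 + £24.15 = £14,774.15.
Total interest = total paid − principal = £14,774.15 − £13,350.22 = £1,423.93.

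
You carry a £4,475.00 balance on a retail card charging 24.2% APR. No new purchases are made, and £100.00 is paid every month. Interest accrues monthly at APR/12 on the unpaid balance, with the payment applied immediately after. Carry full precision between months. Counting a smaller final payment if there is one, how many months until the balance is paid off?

117 months

Monthly rate r = 24.2%/12 = 2.01667% = 0.0201667.
Recurrence: B ← B·(1+r) − £100.00.
Month 1: interest £90.25; balance after payment £4,465.25.
Month 2: interest £90.05; balance after payment £4,455.29.
Closed form: n = −ln(1 − rB₀/P)/ln(1+r) = −ln(0.097542)/ln(1.02017) ≈ 116.572, so the balance reaches zero during payment 117.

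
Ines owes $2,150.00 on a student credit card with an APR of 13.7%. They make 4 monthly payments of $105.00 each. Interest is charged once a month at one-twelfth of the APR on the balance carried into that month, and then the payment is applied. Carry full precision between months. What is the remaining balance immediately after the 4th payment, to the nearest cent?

$1,822.63

Monthly rate r = 13.7%/12 = 1.14167% = 0.0114167.
Each month: B ← B·(1+r) − $105.00.
Month 1: interest $24.55; balance after payment $2,069.55.
Month 2: interest $23.63; balance after payment $1,988.17.
Month 3: interest $22.70; balance after payment $1,905.87.
Month 4: interest $21.76; balance after payment $1,822.63.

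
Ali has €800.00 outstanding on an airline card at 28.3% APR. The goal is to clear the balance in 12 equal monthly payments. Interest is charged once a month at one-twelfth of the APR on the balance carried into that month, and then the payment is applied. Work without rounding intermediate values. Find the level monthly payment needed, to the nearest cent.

€77.32

Monthly rate r = 28.3%/12 = 2.35833% = 0.0235833.
Level-payment amortization: P = B₀·r / (1 − (1+r)^(−n)) = 800.00·0.0235833 / (1 − 1.02358^(−12)).
Denominator 1 − (1+r)^(−12) = 0.244000461.
P = 18.8667 / 0.244000461 ≈ 77.32.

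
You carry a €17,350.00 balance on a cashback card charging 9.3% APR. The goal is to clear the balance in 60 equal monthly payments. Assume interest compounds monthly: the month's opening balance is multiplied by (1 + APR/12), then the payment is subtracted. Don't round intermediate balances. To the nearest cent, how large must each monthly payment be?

Monthly rate r = 9.3%/12 = 0.775% = 0.00775.
Level-payment amortization: P = B₀·r / (1 − (1+r)^(−n)) = 17350.00·0.00775 / (1 − 1.00775^(−60)).
Denominator 1 − (1+r)^(−60) = 0.370737878.
P = 134.463 / 0.370737878 ≈ 362.69.

€362.69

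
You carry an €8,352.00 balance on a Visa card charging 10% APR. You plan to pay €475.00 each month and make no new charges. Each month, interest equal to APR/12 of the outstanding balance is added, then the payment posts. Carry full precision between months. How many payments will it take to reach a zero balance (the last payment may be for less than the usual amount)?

20 payments

Monthly rate r = 10%/12 = 0.833333% = 0.00833333.
Recurrence: B ← B·(1+r) − €475.00.
Month 1: interest €69.60; balance after payment €7,946.60.
Month 2: interest €66.22; balance after payment €7,537.82.
Closed form: n = −ln(1 − rB₀/P)/ln(1+r) = −ln(0.85347)/ln(1.00833) ≈ 19.092, so the balance reaches zero during payment 20.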